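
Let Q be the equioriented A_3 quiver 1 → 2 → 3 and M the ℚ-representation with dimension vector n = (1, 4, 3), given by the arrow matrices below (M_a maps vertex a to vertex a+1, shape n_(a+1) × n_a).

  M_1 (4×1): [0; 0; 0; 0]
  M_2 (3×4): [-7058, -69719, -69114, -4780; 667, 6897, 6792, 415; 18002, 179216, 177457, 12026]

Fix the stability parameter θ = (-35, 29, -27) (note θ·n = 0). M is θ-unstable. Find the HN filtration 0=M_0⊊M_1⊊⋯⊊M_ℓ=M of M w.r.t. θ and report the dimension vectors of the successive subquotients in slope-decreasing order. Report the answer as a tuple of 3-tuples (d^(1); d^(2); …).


Interval decomposition of M: I[1,1], I[2,2], I[2,3]^3.
HN type (ℓ=3): μ^(1)=29; μ^(2)=1; μ^(3)=-35

((0, 1, 0); (0, 3, 3); (1, 0, 0))


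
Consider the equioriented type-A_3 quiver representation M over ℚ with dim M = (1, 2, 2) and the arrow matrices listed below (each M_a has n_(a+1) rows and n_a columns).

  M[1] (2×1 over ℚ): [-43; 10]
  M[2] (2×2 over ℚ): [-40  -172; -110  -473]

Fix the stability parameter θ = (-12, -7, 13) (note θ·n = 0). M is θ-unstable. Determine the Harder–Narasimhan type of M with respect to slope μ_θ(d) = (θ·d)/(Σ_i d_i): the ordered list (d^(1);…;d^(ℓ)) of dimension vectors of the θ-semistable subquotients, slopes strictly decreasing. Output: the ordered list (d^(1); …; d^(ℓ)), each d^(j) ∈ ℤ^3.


Barcode: M ≅ I[1,2], I[2,3], I[3,3]. HN layers by μ_θ (3 steps, strictly decreasing):
  μ^(1)=13; μ^(2)=-7; μ^(3)=-12

((0, 0, 2); (0, 2, 0); (1, 0, 0))


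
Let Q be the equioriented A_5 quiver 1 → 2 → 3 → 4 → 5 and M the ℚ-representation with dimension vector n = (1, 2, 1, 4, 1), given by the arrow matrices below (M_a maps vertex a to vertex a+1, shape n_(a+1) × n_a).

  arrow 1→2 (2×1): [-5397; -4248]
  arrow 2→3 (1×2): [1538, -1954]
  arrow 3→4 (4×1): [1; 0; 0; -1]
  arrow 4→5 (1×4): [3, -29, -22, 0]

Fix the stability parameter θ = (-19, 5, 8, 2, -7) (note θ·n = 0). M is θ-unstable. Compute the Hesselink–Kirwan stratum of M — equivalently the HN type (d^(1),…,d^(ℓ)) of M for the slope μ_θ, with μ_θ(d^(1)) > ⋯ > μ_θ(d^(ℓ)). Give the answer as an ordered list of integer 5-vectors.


Via rank(M_{q-1}∘⋯∘M_p): M ≅ I[1,5], I[2,2], I[4,4]^3.
μ_θ-semistable layers: μ^(1)=5; μ^(2)=2; μ^(3)=-19

((0, 1, 0, 0, 0); (0, 1, 1, 4, 1); (1, 0, 0, 0, 0))


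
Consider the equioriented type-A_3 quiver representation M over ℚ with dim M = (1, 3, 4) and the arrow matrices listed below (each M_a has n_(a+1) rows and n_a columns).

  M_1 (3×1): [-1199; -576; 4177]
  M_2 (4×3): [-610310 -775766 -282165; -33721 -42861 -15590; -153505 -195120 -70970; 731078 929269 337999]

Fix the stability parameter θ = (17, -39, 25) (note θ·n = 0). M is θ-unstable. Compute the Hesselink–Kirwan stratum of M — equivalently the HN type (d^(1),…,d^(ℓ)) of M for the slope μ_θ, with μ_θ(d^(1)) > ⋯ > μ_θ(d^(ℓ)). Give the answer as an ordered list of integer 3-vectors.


Interval decomposition of M: I[1,3], I[2,3]^2, I[3,3].
HN type (ℓ=3): μ^(1)=25; μ^(2)=-11; μ^(3)=-39

((0, 0, 4); (1, 1, 0); (0, 2, 0))


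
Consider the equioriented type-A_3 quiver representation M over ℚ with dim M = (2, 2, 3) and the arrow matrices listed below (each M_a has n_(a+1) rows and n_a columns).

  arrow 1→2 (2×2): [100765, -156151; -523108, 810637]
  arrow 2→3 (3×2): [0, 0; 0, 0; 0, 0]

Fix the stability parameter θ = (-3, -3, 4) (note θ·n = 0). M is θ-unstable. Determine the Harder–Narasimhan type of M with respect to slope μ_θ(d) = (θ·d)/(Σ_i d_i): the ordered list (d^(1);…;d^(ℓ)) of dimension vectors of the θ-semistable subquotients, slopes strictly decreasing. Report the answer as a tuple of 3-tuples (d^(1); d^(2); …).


Barcode: M ≅ I[1,2]^2, I[3,3]^3. HN layers by μ_θ (2 steps, strictly decreasing):
  μ^(1)=4; μ^(2)=-3

((0, 0, 3); (2, 2, 0))


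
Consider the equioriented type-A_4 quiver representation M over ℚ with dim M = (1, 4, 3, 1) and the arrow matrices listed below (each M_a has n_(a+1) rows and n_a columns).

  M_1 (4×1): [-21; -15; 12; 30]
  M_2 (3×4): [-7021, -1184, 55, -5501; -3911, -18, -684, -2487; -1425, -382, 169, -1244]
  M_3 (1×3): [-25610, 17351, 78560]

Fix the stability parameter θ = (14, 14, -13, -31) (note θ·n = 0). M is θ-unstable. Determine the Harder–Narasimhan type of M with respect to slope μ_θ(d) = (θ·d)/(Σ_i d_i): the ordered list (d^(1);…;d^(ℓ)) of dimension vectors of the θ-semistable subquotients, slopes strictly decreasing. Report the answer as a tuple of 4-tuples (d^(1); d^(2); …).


Via rank(M_{q-1}∘⋯∘M_p): M ≅ I[1,4], I[2,2], I[2,3]^2.
μ_θ-semistable layers: μ^(1)=14; μ^(2)=1/2; μ^(3)=-4

((0, 1, 0, 0); (0, 2, 2, 0); (1, 1, 1, 1))


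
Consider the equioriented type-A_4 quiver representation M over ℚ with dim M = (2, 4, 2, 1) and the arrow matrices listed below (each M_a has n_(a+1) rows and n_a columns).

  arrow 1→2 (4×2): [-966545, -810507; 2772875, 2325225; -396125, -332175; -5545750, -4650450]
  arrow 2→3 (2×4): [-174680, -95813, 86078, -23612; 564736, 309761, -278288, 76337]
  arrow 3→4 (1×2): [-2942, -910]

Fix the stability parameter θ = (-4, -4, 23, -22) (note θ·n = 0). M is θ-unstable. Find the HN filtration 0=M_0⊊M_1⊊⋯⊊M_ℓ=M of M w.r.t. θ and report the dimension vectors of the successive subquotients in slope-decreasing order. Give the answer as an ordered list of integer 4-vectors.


Interval decomposition of M: I[1,1], I[1,3], I[2,2]^2, I[2,4].
HN type (ℓ=3): μ^(1)=23; μ^(2)=1/2; μ^(3)=-4

((0, 0, 1, 0); (0, 0, 1, 1); (2, 4, 0, 0))


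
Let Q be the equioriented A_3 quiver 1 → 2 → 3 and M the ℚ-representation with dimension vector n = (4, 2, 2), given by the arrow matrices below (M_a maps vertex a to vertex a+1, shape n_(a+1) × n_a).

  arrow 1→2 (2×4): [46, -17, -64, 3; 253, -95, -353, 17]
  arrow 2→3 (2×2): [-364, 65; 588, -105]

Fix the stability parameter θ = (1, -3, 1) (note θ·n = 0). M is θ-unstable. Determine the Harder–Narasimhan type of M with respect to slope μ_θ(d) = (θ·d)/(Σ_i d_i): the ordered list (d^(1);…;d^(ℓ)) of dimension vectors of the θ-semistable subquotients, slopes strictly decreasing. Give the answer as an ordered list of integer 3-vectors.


Interval decomposition of M: I[1,1]^2, I[1,2], I[1,3], I[3,3].
HN type (ℓ=2): μ^(1)=1; μ^(2)=-1

((2, 0, 2); (2, 2, 0))


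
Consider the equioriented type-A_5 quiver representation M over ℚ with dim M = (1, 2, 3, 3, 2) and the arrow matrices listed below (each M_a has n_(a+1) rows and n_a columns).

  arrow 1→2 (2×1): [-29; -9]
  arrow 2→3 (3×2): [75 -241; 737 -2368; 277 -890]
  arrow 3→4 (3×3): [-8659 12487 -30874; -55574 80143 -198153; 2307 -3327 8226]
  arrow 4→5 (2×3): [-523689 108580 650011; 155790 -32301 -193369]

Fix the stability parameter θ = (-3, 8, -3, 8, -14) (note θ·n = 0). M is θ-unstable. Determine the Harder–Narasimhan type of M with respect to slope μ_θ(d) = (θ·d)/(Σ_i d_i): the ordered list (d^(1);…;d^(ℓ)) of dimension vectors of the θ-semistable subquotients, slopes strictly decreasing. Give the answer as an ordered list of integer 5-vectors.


Barcode: M ≅ I[1,5], I[2,3], I[3,4], I[4,5]. HN layers by μ_θ (4 steps, strictly decreasing):
  μ^(1)=8; μ^(2)=5/2; μ^(3)=-1/4; μ^(4)=-3

((0, 0, 0, 1, 0); (0, 1, 1, 0, 0); (0, 1, 1, 1, 1); (1, 0, 1, 1, 1))


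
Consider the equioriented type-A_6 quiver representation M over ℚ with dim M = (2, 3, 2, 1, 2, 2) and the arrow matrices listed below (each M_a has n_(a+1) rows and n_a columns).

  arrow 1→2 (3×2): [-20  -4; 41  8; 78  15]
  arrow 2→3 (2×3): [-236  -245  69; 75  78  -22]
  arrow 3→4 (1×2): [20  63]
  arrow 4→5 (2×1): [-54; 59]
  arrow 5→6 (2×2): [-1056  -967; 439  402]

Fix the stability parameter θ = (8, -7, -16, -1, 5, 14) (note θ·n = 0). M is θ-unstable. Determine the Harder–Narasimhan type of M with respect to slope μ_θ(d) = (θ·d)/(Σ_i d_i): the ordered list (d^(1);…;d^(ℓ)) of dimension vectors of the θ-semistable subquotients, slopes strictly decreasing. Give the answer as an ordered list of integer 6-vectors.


Barcode: M ≅ I[1,2], I[1,6], I[2,3], I[5,6]. HN layers by μ_θ (6 steps, strictly decreasing):
  μ^(1)=14; μ^(2)=5; μ^(3)=1/2; μ^(4)=-1; μ^(5)=-5; μ^(6)=-23/2

((0, 0, 0, 0, 0, 2); (0, 0, 0, 0, 2, 0); (1, 1, 0, 0, 0, 0); (0, 0, 0, 1, 0, 0); (1, 1, 1, 0, 0, 0); (0, 1, 1, 0, 0, 0))


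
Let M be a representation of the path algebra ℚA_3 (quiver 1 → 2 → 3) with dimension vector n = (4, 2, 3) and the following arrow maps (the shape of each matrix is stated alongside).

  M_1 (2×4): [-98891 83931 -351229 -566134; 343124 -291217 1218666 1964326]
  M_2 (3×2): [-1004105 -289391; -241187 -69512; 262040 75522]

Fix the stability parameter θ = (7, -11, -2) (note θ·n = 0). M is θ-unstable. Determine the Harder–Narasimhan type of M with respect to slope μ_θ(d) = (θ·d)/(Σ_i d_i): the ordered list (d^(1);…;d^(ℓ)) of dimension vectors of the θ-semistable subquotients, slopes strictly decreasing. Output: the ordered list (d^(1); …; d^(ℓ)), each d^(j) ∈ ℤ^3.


Via rank(M_{q-1}∘⋯∘M_p): M ≅ I[1,1]^2, I[1,3]^2, I[3,3].
μ_θ-semistable layers: μ^(1)=7; μ^(2)=-2

((2, 0, 0); (2, 2, 3))


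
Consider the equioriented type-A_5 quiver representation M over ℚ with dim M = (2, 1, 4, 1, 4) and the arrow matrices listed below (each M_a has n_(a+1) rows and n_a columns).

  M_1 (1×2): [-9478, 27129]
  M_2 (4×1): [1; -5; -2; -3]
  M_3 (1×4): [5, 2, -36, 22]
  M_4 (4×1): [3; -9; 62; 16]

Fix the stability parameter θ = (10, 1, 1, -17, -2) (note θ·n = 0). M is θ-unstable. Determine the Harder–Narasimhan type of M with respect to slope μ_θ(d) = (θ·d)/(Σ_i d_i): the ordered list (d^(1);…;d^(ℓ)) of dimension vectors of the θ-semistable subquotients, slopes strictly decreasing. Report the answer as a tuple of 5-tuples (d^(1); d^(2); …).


Barcode: M ≅ I[1,1], I[1,5], I[3,3]^3, I[5,5]^3. HN layers by μ_θ (4 steps, strictly decreasing):
  μ^(1)=10; μ^(2)=1; μ^(3)=-7/5; μ^(4)=-2

((1, 0, 0, 0, 0); (0, 0, 3, 0, 0); (1, 1, 1, 1, 1); (0, 0, 0, 0, 3))


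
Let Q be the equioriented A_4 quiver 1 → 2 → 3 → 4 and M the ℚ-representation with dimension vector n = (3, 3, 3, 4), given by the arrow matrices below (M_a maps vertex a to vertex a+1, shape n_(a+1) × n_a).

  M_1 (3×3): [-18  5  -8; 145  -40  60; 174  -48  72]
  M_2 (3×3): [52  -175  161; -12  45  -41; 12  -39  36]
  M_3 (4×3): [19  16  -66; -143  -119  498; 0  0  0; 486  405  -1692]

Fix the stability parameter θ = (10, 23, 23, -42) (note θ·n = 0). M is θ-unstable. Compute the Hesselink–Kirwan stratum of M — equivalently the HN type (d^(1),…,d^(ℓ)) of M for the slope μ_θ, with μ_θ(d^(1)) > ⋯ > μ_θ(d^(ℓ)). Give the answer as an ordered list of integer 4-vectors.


Barcode: M ≅ I[1,1], I[1,2], I[1,4], I[2,3], I[3,4], I[4,4]^2. HN layers by μ_θ (5 steps, strictly decreasing):
  μ^(1)=23; μ^(2)=10; μ^(3)=7/2; μ^(4)=-19/2; μ^(5)=-42

((0, 2, 1, 0); (2, 0, 0, 0); (1, 1, 1, 1); (0, 0, 1, 1); (0, 0, 0, 2))


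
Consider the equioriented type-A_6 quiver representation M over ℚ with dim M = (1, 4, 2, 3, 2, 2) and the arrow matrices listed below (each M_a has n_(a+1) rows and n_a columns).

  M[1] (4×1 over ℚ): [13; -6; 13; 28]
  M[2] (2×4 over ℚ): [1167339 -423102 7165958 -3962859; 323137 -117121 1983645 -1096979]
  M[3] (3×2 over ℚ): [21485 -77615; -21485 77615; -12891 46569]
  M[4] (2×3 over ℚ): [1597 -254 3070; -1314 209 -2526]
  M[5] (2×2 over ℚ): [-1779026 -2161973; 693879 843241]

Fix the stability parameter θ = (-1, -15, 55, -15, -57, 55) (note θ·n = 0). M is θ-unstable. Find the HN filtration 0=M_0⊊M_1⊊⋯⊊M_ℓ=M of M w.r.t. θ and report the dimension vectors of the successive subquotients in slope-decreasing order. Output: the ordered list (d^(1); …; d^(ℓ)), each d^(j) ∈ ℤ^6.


Barcode: M ≅ I[1,6], I[2,2]^2, I[2,3], I[4,4], I[4,6]. HN layers by μ_θ (5 steps, strictly decreasing):
  μ^(1)=55; μ^(2)=-17/3; μ^(3)=-8; μ^(4)=-15; μ^(5)=-36

((0, 0, 1, 0, 0, 2); (0, 0, 1, 1, 1, 0); (1, 1, 0, 0, 0, 0); (0, 3, 0, 1, 0, 0); (0, 0, 0, 1, 1, 0))


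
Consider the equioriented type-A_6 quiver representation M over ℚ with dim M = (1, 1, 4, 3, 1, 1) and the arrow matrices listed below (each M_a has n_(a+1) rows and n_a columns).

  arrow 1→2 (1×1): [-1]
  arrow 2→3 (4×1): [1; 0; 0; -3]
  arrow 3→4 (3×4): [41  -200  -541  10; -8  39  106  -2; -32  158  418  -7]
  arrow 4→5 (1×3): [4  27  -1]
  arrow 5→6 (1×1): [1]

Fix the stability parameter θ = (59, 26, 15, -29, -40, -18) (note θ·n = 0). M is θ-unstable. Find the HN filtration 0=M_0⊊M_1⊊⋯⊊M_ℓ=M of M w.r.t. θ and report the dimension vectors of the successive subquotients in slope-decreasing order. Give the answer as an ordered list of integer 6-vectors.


Via rank(M_{q-1}∘⋯∘M_p): M ≅ I[1,6], I[3,3], I[3,4]^2.
μ_θ-semistable layers: μ^(1)=15; μ^(2)=13/6; μ^(3)=-7

((0, 0, 1, 0, 0, 0); (1, 1, 1, 1, 1, 1); (0, 0, 2, 2, 0, 0))


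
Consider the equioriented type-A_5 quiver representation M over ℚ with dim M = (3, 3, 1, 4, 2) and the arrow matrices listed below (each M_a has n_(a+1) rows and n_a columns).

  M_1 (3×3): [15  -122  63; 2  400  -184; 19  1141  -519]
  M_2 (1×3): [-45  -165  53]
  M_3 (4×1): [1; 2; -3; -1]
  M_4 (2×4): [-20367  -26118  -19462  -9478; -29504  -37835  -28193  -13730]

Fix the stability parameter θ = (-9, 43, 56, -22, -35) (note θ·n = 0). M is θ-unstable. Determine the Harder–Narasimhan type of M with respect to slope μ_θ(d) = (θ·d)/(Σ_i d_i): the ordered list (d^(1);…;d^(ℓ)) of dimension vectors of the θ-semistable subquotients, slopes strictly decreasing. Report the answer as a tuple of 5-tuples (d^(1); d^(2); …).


Barcode: M ≅ I[1,2]^2, I[1,5], I[4,4]^2, I[4,5]. HN layers by μ_θ (5 steps, strictly decreasing):
  μ^(1)=43; μ^(2)=21/2; μ^(3)=-9; μ^(4)=-22; μ^(5)=-57/2

((0, 2, 0, 0, 0); (0, 1, 1, 1, 1); (3, 0, 0, 0, 0); (0, 0, 0, 2, 0); (0, 0, 0, 1, 1))


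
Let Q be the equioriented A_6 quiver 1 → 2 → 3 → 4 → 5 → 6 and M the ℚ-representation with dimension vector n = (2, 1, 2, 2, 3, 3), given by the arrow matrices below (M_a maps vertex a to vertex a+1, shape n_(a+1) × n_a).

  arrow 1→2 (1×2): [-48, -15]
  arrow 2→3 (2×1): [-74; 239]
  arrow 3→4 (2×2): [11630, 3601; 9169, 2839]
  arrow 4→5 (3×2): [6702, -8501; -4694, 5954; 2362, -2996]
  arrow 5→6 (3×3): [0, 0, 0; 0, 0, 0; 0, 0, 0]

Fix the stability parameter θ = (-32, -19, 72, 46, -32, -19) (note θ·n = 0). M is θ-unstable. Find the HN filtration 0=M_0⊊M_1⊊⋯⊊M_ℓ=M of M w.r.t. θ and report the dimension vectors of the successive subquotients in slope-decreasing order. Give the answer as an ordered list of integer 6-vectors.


Via rank(M_{q-1}∘⋯∘M_p): M ≅ I[1,1], I[1,5], I[3,5], I[5,5], I[6,6]^3.
μ_θ-semistable layers: μ^(1)=86/3; μ^(2)=-19; μ^(3)=-32

((0, 0, 2, 2, 2, 0); (0, 1, 0, 0, 0, 3); (2, 0, 0, 0, 1, 0))


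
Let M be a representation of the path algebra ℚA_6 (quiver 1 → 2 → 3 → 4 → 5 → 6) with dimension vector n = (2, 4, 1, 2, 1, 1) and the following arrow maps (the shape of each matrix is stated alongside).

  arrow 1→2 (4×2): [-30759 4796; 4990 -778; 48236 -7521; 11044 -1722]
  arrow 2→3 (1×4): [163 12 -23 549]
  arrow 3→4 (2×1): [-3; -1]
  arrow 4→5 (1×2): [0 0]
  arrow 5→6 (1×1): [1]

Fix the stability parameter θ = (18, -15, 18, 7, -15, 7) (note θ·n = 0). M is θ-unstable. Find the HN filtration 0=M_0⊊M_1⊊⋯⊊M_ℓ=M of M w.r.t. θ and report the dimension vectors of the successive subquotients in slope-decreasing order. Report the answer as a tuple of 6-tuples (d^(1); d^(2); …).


Via rank(M_{q-1}∘⋯∘M_p): M ≅ I[1,2], I[1,4], I[2,2]^2, I[4,4], I[5,6].
μ_θ-semistable layers: μ^(1)=25/2; μ^(2)=7; μ^(3)=3/2; μ^(4)=-15

((0, 0, 1, 1, 0, 0); (0, 0, 0, 1, 0, 1); (2, 2, 0, 0, 0, 0); (0, 2, 0, 0, 1, 0))


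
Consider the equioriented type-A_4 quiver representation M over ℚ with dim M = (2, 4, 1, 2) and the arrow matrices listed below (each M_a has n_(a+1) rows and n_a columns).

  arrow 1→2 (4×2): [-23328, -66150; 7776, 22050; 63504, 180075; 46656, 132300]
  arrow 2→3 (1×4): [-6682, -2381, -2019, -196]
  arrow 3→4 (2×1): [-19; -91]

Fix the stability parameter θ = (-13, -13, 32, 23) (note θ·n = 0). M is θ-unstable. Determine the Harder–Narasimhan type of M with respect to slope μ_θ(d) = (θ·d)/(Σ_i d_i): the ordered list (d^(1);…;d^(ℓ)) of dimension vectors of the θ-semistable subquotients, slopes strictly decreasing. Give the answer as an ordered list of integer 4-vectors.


Via rank(M_{q-1}∘⋯∘M_p): M ≅ I[1,1], I[1,4], I[2,2]^3, I[4,4].
μ_θ-semistable layers: μ^(1)=55/2; μ^(2)=23; μ^(3)=-13

((0, 0, 1, 1); (0, 0, 0, 1); (2, 4, 0, 0))


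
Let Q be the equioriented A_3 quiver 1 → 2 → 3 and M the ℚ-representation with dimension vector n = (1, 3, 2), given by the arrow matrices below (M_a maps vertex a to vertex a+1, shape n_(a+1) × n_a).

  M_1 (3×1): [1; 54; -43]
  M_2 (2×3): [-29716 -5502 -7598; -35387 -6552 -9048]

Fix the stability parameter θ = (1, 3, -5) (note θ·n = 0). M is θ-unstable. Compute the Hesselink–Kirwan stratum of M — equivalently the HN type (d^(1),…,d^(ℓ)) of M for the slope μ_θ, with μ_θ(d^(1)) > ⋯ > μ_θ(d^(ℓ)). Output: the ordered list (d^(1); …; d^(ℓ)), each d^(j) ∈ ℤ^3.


Via rank(M_{q-1}∘⋯∘M_p): M ≅ I[1,3], I[2,2], I[2,3].
μ_θ-semistable layers: μ^(1)=3; μ^(2)=-1/3; μ^(3)=-1

((0, 1, 0); (1, 1, 1); (0, 1, 1))


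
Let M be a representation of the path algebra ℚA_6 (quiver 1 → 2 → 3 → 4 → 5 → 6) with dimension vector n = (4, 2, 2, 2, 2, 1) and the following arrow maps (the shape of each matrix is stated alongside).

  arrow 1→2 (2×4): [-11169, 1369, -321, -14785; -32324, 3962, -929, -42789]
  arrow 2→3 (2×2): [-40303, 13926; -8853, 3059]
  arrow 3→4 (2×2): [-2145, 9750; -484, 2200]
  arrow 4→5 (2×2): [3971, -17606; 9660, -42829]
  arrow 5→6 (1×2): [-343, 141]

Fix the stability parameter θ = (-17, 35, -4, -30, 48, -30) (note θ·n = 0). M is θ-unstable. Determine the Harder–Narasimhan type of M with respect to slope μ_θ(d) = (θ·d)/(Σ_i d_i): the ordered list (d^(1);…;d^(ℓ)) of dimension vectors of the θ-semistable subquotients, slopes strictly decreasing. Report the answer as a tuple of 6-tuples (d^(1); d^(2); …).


Interval decomposition of M: I[1,1]^2, I[1,3], I[1,6], I[4,5].
HN type (ℓ=6): μ^(1)=48; μ^(2)=31/2; μ^(3)=9; μ^(4)=1/3; μ^(5)=-17; μ^(6)=-30

((0, 0, 0, 0, 1, 0); (0, 1, 1, 0, 0, 0); (0, 0, 0, 0, 1, 1); (0, 1, 1, 1, 0, 0); (4, 0, 0, 0, 0, 0); (0, 0, 0, 1, 0, 0))


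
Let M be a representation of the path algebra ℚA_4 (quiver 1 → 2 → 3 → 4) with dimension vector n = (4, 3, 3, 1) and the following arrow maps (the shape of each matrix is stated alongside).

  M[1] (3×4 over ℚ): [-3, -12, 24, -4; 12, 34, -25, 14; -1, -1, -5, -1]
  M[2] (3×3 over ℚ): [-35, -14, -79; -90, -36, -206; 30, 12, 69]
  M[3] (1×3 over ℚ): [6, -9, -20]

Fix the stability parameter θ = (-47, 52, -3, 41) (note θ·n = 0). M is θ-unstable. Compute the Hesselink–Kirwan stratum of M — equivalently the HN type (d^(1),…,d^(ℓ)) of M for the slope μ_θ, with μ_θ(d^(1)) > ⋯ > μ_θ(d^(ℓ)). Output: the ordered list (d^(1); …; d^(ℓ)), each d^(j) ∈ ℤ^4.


Barcode: M ≅ I[1,1], I[1,2], I[1,3]^2, I[3,4]. HN layers by μ_θ (5 steps, strictly decreasing):
  μ^(1)=52; μ^(2)=41; μ^(3)=49/2; μ^(4)=-3; μ^(5)=-47

((0, 1, 0, 0); (0, 0, 0, 1); (0, 2, 2, 0); (0, 0, 1, 0); (4, 0, 0, 0))


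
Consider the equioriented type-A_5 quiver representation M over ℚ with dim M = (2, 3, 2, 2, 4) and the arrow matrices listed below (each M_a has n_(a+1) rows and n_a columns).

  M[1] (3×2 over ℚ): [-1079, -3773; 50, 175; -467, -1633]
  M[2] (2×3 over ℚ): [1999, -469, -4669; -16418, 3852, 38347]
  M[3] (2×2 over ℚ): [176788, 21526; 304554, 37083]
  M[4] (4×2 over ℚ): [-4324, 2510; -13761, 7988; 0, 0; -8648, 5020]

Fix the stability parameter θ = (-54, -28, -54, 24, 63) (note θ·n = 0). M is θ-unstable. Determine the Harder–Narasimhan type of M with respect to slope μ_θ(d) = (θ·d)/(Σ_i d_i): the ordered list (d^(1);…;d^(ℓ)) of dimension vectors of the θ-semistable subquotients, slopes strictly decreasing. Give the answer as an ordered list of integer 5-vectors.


Via rank(M_{q-1}∘⋯∘M_p): M ≅ I[1,3], I[1,5], I[2,2], I[4,5], I[5,5]^2.
μ_θ-semistable layers: μ^(1)=63; μ^(2)=24; μ^(3)=-28; μ^(4)=-41; μ^(5)=-54

((0, 0, 0, 0, 4); (0, 0, 0, 2, 0); (0, 1, 0, 0, 0); (0, 2, 2, 0, 0); (2, 0, 0, 0, 0))


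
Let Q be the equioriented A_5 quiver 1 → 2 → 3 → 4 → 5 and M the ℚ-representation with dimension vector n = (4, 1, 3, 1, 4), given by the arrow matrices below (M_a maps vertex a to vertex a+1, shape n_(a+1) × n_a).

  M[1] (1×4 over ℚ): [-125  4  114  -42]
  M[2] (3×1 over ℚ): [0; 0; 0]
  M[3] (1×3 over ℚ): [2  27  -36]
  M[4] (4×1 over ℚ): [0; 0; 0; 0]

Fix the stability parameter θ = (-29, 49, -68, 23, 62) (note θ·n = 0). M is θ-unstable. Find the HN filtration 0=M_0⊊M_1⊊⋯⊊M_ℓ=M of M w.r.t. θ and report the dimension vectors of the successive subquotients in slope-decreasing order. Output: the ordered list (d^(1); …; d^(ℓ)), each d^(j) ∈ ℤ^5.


Via rank(M_{q-1}∘⋯∘M_p): M ≅ I[1,1]^3, I[1,2], I[3,3]^2, I[3,4], I[5,5]^4.
μ_θ-semistable layers: μ^(1)=62; μ^(2)=49; μ^(3)=23; μ^(4)=-29; μ^(5)=-68

((0, 0, 0, 0, 4); (0, 1, 0, 0, 0); (0, 0, 0, 1, 0); (4, 0, 0, 0, 0); (0, 0, 3, 0, 0))


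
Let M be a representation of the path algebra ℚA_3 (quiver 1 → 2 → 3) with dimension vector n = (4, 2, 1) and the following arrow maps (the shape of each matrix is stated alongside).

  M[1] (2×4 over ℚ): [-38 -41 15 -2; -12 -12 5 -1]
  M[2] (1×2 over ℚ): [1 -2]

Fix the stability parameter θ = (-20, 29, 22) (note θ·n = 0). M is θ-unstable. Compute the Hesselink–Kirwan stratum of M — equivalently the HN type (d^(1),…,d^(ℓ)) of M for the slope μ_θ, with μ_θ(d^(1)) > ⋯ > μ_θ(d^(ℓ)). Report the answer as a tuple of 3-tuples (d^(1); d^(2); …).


Barcode: M ≅ I[1,1]^2, I[1,2], I[1,3]. HN layers by μ_θ (3 steps, strictly decreasing):
  μ^(1)=29; μ^(2)=51/2; μ^(3)=-20

((0, 1, 0); (0, 1, 1); (4, 0, 0))


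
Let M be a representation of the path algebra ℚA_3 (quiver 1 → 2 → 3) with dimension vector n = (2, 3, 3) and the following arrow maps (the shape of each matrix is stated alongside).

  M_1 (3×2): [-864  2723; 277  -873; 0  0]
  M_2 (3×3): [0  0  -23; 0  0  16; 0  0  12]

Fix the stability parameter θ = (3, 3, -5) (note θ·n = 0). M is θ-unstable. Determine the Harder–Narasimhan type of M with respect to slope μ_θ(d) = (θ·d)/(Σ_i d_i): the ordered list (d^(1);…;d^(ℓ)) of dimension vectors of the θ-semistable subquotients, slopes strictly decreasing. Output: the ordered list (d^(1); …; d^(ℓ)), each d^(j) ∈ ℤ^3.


Interval decomposition of M: I[1,2]^2, I[2,3], I[3,3]^2.
HN type (ℓ=3): μ^(1)=3; μ^(2)=-1; μ^(3)=-5

((2, 2, 0); (0, 1, 1); (0, 0, 2))


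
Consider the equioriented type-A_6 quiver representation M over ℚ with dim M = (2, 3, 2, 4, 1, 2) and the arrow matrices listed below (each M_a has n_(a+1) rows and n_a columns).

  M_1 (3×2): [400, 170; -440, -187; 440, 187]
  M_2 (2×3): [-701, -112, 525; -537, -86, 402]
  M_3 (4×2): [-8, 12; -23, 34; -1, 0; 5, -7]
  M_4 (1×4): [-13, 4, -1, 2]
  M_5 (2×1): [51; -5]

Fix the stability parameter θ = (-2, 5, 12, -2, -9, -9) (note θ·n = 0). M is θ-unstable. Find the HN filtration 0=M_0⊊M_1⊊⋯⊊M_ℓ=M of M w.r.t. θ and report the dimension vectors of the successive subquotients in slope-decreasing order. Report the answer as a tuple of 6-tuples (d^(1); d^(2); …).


Via rank(M_{q-1}∘⋯∘M_p): M ≅ I[1,1], I[1,6], I[2,2], I[2,4], I[4,4]^2, I[6,6].
μ_θ-semistable layers: μ^(1)=5; μ^(2)=-3/5; μ^(3)=-2; μ^(4)=-9

((0, 2, 1, 1, 0, 0); (0, 1, 1, 1, 1, 1); (2, 0, 0, 2, 0, 0); (0, 0, 0, 0, 0, 1))


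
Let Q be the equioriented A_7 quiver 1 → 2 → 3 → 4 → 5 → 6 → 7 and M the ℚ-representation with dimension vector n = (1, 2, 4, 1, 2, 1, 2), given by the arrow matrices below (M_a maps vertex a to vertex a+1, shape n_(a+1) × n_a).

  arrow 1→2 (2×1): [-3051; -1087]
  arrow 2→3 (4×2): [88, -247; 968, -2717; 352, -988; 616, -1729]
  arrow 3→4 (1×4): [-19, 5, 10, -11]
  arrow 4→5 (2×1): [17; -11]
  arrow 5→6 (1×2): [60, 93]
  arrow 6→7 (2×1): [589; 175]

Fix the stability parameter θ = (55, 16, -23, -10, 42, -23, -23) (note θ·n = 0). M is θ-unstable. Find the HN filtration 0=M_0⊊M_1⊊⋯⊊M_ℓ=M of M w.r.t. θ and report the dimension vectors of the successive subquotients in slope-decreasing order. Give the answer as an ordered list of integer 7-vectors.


Via rank(M_{q-1}∘⋯∘M_p): M ≅ I[1,7], I[2,2], I[3,3]^3, I[5,5], I[7,7].
μ_θ-semistable layers: μ^(1)=42; μ^(2)=16; μ^(3)=34/7; μ^(4)=-23

((0, 0, 0, 0, 1, 0, 0); (0, 1, 0, 0, 0, 0, 0); (1, 1, 1, 1, 1, 1, 1); (0, 0, 3, 0, 0, 0, 1))


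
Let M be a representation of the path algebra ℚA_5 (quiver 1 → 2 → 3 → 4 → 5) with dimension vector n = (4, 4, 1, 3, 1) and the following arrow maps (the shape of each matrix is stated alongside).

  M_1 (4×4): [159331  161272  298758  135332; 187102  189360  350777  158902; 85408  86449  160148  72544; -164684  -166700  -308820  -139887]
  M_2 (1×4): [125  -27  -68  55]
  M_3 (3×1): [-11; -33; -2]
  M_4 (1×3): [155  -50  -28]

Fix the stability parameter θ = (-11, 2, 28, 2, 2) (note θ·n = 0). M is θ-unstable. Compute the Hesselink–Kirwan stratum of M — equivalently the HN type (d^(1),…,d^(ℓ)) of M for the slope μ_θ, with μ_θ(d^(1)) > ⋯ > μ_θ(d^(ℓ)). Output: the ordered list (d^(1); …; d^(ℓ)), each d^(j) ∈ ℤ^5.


Via rank(M_{q-1}∘⋯∘M_p): M ≅ I[1,2]^3, I[1,5], I[4,4]^2.
μ_θ-semistable layers: μ^(1)=32/3; μ^(2)=2; μ^(3)=-11

((0, 0, 1, 1, 1); (0, 4, 0, 2, 0); (4, 0, 0, 0, 0))


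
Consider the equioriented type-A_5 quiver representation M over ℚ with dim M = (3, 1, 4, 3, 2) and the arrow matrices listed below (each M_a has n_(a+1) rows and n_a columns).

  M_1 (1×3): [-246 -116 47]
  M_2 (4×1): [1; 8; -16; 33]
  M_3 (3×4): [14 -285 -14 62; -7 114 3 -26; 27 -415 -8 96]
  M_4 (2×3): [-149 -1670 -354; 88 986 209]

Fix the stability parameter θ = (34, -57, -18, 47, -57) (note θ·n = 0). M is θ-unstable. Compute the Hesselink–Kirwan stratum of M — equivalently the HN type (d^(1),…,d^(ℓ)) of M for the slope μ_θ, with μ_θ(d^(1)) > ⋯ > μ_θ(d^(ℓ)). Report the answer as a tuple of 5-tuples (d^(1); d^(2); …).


Interval decomposition of M: I[1,1]^2, I[1,5], I[3,3], I[3,4], I[3,5].
HN type (ℓ=5): μ^(1)=47; μ^(2)=34; μ^(3)=-5; μ^(4)=-41/3; μ^(5)=-18

((0, 0, 0, 1, 0); (2, 0, 0, 0, 0); (0, 0, 0, 2, 2); (1, 1, 1, 0, 0); (0, 0, 3, 0, 0))


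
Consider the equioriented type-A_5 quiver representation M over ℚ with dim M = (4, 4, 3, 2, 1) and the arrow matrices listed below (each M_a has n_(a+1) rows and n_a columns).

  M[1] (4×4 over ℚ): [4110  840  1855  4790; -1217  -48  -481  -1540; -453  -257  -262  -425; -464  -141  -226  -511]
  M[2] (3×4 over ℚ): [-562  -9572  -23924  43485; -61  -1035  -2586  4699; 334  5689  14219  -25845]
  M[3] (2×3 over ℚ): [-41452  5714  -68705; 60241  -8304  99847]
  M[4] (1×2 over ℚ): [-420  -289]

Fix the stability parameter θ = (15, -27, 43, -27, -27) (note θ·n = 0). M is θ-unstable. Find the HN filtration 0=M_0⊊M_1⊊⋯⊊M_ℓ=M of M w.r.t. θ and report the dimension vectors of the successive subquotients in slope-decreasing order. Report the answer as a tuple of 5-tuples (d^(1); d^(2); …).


Interval decomposition of M: I[1,1], I[1,3], I[1,4], I[1,5], I[2,2].
HN type (ℓ=6): μ^(1)=43; μ^(2)=15; μ^(3)=8; μ^(4)=-11/3; μ^(5)=-6; μ^(6)=-27

((0, 0, 1, 0, 0); (1, 0, 0, 0, 0); (0, 0, 1, 1, 0); (0, 0, 1, 1, 1); (3, 3, 0, 0, 0); (0, 1, 0, 0, 0))


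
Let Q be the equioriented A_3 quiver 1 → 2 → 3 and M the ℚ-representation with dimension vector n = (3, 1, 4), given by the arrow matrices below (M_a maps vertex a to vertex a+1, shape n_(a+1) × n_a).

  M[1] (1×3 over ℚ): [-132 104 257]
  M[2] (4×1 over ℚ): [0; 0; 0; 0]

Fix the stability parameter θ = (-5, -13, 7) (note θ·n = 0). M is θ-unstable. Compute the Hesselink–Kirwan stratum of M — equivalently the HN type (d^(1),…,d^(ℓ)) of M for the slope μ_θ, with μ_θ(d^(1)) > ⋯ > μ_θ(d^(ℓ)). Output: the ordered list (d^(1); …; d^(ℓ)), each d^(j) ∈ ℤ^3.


Interval decomposition of M: I[1,1]^2, I[1,2], I[3,3]^4.
HN type (ℓ=3): μ^(1)=7; μ^(2)=-5; μ^(3)=-9

((0, 0, 4); (2, 0, 0); (1, 1, 0))


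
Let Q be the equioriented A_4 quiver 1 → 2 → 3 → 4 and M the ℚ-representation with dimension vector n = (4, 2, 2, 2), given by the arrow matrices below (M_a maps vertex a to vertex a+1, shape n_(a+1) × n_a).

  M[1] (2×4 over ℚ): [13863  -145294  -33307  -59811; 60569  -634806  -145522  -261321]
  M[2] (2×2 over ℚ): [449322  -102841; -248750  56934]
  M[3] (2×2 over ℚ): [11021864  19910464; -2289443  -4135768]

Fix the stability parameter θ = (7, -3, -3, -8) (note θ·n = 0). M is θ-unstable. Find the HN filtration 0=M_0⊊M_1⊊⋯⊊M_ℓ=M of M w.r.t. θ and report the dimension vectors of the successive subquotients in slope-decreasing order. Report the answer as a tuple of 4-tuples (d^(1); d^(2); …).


Barcode: M ≅ I[1,1]^2, I[1,3], I[1,4], I[4,4]. HN layers by μ_θ (4 steps, strictly decreasing):
  μ^(1)=7; μ^(2)=1/3; μ^(3)=-7/4; μ^(4)=-8

((2, 0, 0, 0); (1, 1, 1, 0); (1, 1, 1, 1); (0, 0, 0, 1))


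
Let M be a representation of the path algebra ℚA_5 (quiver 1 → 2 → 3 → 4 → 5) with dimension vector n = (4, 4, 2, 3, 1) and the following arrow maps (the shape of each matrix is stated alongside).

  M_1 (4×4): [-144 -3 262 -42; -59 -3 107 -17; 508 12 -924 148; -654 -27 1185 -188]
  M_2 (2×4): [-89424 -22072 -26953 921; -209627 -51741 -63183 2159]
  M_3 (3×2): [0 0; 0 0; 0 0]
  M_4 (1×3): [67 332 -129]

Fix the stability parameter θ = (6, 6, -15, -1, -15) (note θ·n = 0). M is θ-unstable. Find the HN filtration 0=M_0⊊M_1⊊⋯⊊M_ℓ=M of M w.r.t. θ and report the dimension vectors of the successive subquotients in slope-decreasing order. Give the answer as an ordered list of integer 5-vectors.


Via rank(M_{q-1}∘⋯∘M_p): M ≅ I[1,1], I[1,2], I[1,3]^2, I[2,2], I[4,4]^2, I[4,5].
μ_θ-semistable layers: μ^(1)=6; μ^(2)=-1; μ^(3)=-8

((2, 2, 0, 0, 0); (2, 2, 2, 2, 0); (0, 0, 0, 1, 1))


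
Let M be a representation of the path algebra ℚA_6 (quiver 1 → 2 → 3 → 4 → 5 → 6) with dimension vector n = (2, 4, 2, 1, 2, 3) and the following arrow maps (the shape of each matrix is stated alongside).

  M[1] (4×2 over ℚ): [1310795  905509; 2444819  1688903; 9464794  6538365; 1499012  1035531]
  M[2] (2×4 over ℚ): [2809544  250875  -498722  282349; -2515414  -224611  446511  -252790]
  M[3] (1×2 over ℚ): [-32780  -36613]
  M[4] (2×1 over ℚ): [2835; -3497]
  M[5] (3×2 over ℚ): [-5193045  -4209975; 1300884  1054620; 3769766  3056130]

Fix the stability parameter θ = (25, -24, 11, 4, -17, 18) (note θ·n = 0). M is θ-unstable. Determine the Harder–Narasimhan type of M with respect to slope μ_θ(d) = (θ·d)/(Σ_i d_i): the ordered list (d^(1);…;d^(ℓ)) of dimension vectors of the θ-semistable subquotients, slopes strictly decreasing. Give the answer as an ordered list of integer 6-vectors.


Interval decomposition of M: I[1,2], I[1,5], I[2,2], I[2,3], I[5,6], I[6,6]^2.
HN type (ℓ=6): μ^(1)=18; μ^(2)=11; μ^(3)=1/2; μ^(4)=-1/5; μ^(5)=-17; μ^(6)=-24

((0, 0, 0, 0, 0, 3); (0, 0, 1, 0, 0, 0); (1, 1, 0, 0, 0, 0); (1, 1, 1, 1, 1, 0); (0, 0, 0, 0, 1, 0); (0, 2, 0, 0, 0, 0))


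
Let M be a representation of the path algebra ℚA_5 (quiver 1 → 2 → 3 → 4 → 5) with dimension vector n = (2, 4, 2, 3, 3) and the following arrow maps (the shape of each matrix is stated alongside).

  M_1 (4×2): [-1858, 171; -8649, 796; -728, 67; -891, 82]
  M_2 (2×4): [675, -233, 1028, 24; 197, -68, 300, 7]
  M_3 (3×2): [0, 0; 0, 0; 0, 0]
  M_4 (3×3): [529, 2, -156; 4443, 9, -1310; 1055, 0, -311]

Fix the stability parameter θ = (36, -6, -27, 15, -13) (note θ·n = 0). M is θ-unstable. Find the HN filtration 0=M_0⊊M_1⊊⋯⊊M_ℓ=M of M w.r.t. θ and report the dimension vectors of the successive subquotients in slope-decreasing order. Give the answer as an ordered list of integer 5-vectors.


Via rank(M_{q-1}∘⋯∘M_p): M ≅ I[1,3]^2, I[2,2]^2, I[4,5]^3.
μ_θ-semistable layers: μ^(1)=1; μ^(2)=-6

((2, 2, 2, 3, 3); (0, 2, 0, 0, 0))


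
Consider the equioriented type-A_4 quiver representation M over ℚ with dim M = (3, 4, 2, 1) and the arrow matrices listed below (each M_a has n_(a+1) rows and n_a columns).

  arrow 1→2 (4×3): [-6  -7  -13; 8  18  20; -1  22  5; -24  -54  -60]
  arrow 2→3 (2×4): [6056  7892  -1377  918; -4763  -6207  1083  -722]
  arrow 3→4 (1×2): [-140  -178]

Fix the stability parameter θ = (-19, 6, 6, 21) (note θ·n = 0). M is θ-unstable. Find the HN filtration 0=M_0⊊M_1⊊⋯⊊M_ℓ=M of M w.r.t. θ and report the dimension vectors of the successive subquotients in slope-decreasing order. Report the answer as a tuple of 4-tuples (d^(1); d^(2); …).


Barcode: M ≅ I[1,2], I[1,3], I[1,4], I[2,2]. HN layers by μ_θ (3 steps, strictly decreasing):
  μ^(1)=21; μ^(2)=6; μ^(3)=-19

((0, 0, 0, 1); (0, 4, 2, 0); (3, 0, 0, 0))


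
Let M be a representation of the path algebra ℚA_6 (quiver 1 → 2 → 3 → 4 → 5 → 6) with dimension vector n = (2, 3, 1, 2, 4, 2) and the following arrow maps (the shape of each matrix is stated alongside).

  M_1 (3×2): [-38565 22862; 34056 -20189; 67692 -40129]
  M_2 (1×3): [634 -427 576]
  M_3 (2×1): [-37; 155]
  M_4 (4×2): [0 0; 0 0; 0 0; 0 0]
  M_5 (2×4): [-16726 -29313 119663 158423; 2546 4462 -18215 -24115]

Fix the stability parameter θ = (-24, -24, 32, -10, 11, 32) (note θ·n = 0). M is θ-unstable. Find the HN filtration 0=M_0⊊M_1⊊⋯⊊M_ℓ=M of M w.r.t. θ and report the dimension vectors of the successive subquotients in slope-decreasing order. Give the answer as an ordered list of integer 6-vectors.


Via rank(M_{q-1}∘⋯∘M_p): M ≅ I[1,2], I[1,4], I[2,2], I[4,4], I[5,5]^2, I[5,6]^2.
μ_θ-semistable layers: μ^(1)=32; μ^(2)=11; μ^(3)=-10; μ^(4)=-24

((0, 0, 0, 0, 0, 2); (0, 0, 1, 1, 4, 0); (0, 0, 0, 1, 0, 0); (2, 3, 0, 0, 0, 0))


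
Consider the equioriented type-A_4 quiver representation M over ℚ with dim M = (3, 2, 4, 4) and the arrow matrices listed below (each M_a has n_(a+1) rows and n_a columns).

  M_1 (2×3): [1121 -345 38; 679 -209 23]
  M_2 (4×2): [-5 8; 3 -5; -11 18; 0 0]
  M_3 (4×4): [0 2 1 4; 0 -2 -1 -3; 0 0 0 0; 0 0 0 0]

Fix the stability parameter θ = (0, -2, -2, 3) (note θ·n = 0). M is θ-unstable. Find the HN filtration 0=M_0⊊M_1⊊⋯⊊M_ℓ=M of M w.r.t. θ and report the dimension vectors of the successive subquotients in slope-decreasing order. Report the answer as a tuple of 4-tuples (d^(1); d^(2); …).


Barcode: M ≅ I[1,1], I[1,3], I[1,4], I[3,3], I[3,4], I[4,4]^2. HN layers by μ_θ (4 steps, strictly decreasing):
  μ^(1)=3; μ^(2)=0; μ^(3)=-4/3; μ^(4)=-2

((0, 0, 0, 4); (1, 0, 0, 0); (2, 2, 2, 0); (0, 0, 2, 0))


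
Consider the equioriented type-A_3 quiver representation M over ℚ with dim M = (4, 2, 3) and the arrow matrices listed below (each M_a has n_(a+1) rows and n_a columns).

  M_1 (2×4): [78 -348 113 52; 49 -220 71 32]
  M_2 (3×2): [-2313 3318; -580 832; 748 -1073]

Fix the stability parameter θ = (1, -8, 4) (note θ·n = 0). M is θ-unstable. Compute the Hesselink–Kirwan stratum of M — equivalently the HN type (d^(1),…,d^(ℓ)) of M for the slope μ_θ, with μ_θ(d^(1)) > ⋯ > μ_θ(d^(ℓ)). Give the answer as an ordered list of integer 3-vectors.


Interval decomposition of M: I[1,1]^2, I[1,3]^2, I[3,3].
HN type (ℓ=3): μ^(1)=4; μ^(2)=1; μ^(3)=-7/2

((0, 0, 3); (2, 0, 0); (2, 2, 0))


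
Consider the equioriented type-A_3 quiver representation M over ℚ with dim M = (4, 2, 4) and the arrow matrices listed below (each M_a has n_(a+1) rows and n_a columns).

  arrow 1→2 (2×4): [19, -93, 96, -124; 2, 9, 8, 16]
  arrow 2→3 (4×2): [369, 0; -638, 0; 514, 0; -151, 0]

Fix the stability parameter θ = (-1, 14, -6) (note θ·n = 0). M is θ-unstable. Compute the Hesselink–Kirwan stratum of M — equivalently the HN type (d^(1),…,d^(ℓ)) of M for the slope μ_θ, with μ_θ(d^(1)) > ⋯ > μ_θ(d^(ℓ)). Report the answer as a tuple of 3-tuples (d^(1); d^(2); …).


Barcode: M ≅ I[1,1]^2, I[1,2], I[1,3], I[3,3]^3. HN layers by μ_θ (4 steps, strictly decreasing):
  μ^(1)=14; μ^(2)=4; μ^(3)=-1; μ^(4)=-6

((0, 1, 0); (0, 1, 1); (4, 0, 0); (0, 0, 3))


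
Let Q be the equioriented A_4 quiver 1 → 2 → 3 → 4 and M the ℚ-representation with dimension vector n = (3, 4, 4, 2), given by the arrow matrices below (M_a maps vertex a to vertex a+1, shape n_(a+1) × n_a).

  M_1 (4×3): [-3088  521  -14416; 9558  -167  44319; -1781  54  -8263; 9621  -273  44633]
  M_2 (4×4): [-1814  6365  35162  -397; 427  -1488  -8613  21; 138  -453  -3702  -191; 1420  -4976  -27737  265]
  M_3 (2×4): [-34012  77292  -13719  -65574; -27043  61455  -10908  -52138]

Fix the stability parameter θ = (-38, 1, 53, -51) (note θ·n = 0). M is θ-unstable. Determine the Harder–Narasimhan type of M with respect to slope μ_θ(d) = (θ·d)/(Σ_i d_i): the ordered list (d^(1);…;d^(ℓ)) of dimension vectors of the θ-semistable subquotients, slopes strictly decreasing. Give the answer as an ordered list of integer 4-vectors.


Barcode: M ≅ I[1,2], I[1,4]^2, I[2,3], I[3,3]. HN layers by μ_θ (3 steps, strictly decreasing):
  μ^(1)=53; μ^(2)=1; μ^(3)=-38

((0, 0, 2, 0); (0, 4, 2, 2); (3, 0, 0, 0))


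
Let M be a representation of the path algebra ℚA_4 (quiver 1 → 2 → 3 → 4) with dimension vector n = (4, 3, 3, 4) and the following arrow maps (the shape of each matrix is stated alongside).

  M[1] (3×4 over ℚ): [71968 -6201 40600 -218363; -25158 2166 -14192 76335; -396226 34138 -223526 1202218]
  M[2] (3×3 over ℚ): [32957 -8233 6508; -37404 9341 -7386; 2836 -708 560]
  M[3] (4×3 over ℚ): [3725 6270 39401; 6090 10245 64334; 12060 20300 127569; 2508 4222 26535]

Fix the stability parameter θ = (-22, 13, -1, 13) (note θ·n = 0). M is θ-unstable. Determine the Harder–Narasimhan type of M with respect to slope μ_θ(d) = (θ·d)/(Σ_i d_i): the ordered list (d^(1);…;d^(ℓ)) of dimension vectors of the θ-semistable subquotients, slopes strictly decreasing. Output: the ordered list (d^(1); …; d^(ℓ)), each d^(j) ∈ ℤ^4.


Barcode: M ≅ I[1,1], I[1,2], I[1,4]^2, I[3,4], I[4,4]. HN layers by μ_θ (4 steps, strictly decreasing):
  μ^(1)=13; μ^(2)=6; μ^(3)=-1; μ^(4)=-22

((0, 1, 0, 4); (0, 2, 2, 0); (0, 0, 1, 0); (4, 0, 0, 0))


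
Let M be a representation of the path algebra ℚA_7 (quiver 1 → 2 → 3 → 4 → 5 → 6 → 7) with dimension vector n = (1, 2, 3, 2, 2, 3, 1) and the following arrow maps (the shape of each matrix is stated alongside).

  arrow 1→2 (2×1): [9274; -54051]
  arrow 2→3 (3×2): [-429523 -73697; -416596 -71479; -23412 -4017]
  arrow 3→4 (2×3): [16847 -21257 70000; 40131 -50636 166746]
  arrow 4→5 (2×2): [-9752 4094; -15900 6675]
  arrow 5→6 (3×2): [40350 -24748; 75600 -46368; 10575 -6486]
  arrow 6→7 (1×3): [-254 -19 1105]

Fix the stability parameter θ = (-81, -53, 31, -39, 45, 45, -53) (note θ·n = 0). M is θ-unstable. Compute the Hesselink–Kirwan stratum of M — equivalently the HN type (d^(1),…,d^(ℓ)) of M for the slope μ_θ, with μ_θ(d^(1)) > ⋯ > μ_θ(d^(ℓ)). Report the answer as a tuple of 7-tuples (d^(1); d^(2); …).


Interval decomposition of M: I[1,5], I[2,4], I[3,3], I[5,7], I[6,6]^2.
HN type (ℓ=6): μ^(1)=45; μ^(2)=31; μ^(3)=37/3; μ^(4)=-4; μ^(5)=-53; μ^(6)=-81

((0, 0, 0, 0, 1, 2, 0); (0, 0, 1, 0, 0, 0, 0); (0, 0, 0, 0, 1, 1, 1); (0, 0, 2, 2, 0, 0, 0); (0, 2, 0, 0, 0, 0, 0); (1, 0, 0, 0, 0, 0, 0))
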